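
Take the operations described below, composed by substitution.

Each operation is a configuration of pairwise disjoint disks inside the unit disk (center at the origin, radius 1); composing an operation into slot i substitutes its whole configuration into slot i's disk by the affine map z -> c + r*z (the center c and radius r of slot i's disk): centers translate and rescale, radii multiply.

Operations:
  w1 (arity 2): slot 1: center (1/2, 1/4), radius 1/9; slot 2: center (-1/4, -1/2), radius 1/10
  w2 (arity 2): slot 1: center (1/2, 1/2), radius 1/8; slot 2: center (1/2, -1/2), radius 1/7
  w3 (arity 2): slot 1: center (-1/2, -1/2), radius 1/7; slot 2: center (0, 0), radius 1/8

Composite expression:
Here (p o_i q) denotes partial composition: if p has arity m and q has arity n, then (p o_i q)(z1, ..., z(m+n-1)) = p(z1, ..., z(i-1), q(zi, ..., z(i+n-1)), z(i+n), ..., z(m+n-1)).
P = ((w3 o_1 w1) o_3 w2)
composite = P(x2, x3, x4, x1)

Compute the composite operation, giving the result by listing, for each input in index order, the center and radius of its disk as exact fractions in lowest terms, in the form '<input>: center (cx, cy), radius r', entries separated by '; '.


x1: center (1/16, -1/16), radius 1/56; x2: center (-3/7, -13/28), radius 1/63; x3: center (-15/28, -4/7), radius 1/70; x4: center (1/16, 1/16), radius 1/64

Only the slot chain above each x matters under w3; compose those maps.
input x2: applying the 2 nested substitutions gives center (-3/7, -13/28), radius 1/63
input x3: applying the 2 nested substitutions gives center (-15/28, -4/7), radius 1/70
input x4: applying the 2 nested substitutions gives center (1/16, 1/16), radius 1/64
input x1: applying the 2 nested substitutions gives center (1/16, -1/16), radius 1/56


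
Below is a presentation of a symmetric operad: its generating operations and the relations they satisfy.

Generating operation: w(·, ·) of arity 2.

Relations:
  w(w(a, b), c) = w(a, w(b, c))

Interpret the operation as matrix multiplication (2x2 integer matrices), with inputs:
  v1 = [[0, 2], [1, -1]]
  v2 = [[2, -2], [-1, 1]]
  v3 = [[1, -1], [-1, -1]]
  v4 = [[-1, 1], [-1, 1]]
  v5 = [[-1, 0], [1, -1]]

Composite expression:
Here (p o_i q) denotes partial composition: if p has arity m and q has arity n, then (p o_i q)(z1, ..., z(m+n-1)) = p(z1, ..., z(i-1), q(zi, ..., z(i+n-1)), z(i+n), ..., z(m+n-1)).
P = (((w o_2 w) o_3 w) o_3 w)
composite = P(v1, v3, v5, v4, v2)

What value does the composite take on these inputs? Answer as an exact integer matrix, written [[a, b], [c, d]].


[[-6, 6], [6, -6]]

w(v5, v4) = [[1, -1], [0, 0]]
w(w(v5, v4), v2) = [[3, -3], [0, 0]]
w(v3, w(w(v5, v4), v2)) = [[3, -3], [-3, 3]]
w(v1, w(v3, w(w(v5, v4), v2))) = [[-6, 6], [6, -6]]


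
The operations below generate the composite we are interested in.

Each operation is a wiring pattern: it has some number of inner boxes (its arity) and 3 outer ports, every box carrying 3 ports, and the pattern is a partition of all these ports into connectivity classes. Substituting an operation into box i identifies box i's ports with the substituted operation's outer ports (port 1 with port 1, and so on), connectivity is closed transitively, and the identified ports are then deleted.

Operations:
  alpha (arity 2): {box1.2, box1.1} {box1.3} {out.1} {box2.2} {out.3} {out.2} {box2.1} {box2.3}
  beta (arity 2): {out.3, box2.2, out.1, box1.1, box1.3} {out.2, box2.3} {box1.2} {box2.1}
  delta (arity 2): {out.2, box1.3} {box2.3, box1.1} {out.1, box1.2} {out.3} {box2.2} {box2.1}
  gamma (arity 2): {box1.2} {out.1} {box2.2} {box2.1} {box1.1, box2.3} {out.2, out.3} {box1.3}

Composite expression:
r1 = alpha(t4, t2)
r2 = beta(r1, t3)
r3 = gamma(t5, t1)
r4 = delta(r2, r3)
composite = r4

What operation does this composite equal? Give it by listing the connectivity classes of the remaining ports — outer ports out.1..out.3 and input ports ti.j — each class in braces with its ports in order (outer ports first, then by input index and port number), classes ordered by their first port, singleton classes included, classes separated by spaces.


After gluing at delta, chains via deleted ports link the t-ports.
alpha over (t4, t2) gives {out.1} {out.2} {out.3} {t2.1} {t2.2} {t2.3} {t4.1, t4.2} {t4.3}, out.j being that stage's outer ports
beta over (t4, t2, t3) gives {out.1, out.3, t3.2} {out.2, t3.3} {t2.1} {t2.2} {t2.3} {t3.1} {t4.1, t4.2} {t4.3}, out.j being that stage's outer ports
gamma over (t5, t1) gives {out.1} {out.2, out.3} {t1.1} {t1.2} {t1.3, t5.1} {t5.2} {t5.3}, out.j being that stage's outer ports
delta over (t4, t2, t3, t5, t1) gives {out.1, t3.3} {out.2, t3.2} {out.3} {t1.1} {t1.2} {t1.3, t5.1} {t2.1} {t2.2} {t2.3} {t3.1} {t4.1, t4.2} {t4.3} {t5.2} {t5.3}, out.j being that stage's outer ports

{out.1, t3.3} {out.2, t3.2} {out.3} {t1.1} {t1.2} {t1.3, t5.1} {t2.1} {t2.2} {t2.3} {t3.1} {t4.1, t4.2} {t4.3} {t5.2} {t5.3}


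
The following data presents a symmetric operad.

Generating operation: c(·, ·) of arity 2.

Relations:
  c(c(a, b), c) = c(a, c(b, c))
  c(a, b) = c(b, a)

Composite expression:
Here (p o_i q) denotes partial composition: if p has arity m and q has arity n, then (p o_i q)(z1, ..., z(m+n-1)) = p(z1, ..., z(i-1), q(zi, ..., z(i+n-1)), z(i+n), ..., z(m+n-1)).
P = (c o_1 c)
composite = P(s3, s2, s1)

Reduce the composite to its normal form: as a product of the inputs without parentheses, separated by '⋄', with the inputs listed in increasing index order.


s1 ⋄ s2 ⋄ s3


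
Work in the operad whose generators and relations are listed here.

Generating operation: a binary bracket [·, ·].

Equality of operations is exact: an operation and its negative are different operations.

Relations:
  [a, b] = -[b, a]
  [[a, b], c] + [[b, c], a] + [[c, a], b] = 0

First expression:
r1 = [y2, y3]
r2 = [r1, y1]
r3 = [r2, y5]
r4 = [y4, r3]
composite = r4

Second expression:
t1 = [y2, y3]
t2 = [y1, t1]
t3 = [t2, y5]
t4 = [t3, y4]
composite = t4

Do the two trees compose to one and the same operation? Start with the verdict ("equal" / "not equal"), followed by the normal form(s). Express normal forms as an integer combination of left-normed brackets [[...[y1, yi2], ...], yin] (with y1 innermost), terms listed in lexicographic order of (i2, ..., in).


equal; the common form is [[[[y1, y2], y3], y5], y4] - [[[[y1, y3], y2], y5], y4]


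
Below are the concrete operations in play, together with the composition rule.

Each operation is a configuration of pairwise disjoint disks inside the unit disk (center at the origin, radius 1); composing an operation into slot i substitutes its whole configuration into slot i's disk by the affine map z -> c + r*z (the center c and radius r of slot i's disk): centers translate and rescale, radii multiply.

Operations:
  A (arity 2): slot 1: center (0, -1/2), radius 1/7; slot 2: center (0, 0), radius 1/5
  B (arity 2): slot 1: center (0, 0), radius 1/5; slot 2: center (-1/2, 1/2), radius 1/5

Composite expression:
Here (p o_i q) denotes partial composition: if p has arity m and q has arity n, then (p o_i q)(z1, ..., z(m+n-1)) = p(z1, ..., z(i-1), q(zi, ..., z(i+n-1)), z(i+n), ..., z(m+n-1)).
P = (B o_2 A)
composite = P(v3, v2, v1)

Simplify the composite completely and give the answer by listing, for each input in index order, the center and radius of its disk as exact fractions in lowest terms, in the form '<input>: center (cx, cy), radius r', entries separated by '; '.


v1: center (-1/2, 1/2), radius 1/25; v2: center (-1/2, 2/5), radius 1/35; v3: center (0, 0), radius 1/5

Only the slot chain above each v matters under B; compose those maps.
input v3: composing its 1 substitution step yields center (0, 0), radius 1/5
input v2: composing its 2 substitution steps yields center (-1/2, 2/5), radius 1/35
input v1: composing its 2 substitution steps yields center (-1/2, 1/2), radius 1/25


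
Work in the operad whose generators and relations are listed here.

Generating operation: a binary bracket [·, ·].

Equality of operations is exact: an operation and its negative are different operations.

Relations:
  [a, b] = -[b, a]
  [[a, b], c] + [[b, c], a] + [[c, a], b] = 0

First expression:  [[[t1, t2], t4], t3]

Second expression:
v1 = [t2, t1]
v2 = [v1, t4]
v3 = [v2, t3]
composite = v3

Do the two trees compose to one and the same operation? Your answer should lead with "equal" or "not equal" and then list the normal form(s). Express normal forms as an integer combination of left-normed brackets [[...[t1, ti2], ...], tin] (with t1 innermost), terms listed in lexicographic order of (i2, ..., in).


not equal; first: [[[t1, t2], t4], t3]; second: -[[[t1, t2], t4], t3]


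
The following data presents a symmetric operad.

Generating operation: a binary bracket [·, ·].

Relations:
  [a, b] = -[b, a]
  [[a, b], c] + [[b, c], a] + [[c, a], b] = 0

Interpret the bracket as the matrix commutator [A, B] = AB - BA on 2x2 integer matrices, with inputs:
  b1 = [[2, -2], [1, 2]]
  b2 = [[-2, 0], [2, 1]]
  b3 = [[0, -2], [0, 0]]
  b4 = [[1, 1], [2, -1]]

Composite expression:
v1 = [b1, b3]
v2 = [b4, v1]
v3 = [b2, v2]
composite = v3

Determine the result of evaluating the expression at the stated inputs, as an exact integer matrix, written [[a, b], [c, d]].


[[8, 12], [24, -8]]

[b1, b3] = [[2, 0], [0, -2]]
[b4, [b1, b3]] = [[0, -4], [8, 0]]
[b2, [b4, [b1, b3]]] = [[8, 12], [24, -8]]


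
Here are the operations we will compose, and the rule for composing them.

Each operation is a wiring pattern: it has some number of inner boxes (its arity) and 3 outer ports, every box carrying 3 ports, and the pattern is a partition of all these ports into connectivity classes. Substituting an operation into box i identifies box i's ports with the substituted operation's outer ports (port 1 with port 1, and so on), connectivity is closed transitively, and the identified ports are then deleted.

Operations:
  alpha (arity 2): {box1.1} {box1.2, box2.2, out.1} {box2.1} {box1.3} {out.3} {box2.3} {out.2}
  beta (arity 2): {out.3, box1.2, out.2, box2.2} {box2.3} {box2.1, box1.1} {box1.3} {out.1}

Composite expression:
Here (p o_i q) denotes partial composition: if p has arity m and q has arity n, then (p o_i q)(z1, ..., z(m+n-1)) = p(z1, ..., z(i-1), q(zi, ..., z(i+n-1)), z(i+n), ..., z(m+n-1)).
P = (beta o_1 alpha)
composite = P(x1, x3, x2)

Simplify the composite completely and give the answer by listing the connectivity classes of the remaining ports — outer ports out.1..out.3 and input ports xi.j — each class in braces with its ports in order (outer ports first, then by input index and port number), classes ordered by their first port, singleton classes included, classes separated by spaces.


{out.1} {out.2, out.3, x2.2} {x1.1} {x1.2, x2.1, x3.2} {x1.3} {x2.3} {x3.1} {x3.3}

Substituting into beta glues patterns; closure does the rest.
through alpha, on inputs (x1, x3): {out.1, x1.2, x3.2} {out.2} {out.3} {x1.1} {x1.3} {x3.1} {x3.3} (out.j = stage outer ports)
through beta, on inputs (x1, x3, x2): {out.1} {out.2, out.3, x2.2} {x1.1} {x1.2, x2.1, x3.2} {x1.3} {x2.3} {x3.1} {x3.3} (out.j = stage outer ports)


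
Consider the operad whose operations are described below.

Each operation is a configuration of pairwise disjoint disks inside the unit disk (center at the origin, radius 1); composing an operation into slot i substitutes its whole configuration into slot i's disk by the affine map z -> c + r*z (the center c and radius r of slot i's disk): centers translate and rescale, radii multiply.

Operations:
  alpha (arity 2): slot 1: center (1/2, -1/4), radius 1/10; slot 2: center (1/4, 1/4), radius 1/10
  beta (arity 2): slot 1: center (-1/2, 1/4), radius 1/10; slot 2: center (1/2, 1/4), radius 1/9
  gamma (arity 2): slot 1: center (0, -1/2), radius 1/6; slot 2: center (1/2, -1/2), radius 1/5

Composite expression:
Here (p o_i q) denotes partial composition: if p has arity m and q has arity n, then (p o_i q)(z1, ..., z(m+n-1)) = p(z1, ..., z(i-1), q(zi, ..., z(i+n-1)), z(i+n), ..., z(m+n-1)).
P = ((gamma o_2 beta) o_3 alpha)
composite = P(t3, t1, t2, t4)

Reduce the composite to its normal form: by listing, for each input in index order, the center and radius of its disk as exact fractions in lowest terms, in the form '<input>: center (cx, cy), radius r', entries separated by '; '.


t1: center (2/5, -9/20), radius 1/50; t2: center (11/18, -41/90), radius 1/450; t3: center (0, -1/2), radius 1/6; t4: center (109/180, -4/9), radius 1/450

Below gamma, radii multiply path by path; the t-disk centers shift.
input t3: composing its 1 substitution step yields center (0, -1/2), radius 1/6
input t1: composing its 2 substitution steps yields center (2/5, -9/20), radius 1/50
input t2: composing its 3 substitution steps yields center (11/18, -41/90), radius 1/450
input t4: composing its 3 substitution steps yields center (109/180, -4/9), radius 1/450


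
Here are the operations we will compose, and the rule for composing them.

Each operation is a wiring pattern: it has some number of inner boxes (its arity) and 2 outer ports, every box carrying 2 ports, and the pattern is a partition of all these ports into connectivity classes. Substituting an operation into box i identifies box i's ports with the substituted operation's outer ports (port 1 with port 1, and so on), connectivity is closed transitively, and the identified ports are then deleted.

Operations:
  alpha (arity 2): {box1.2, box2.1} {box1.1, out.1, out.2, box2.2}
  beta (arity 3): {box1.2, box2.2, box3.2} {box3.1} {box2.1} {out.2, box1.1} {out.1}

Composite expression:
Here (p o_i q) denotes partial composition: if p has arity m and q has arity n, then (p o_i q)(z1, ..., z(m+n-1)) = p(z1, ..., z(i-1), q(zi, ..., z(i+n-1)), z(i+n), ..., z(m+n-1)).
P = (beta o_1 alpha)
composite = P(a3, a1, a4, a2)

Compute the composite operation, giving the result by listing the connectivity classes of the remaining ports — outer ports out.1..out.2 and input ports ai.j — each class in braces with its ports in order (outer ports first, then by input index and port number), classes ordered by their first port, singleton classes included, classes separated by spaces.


{out.1} {out.2, a1.2, a2.2, a3.1, a4.2} {a1.1, a3.2} {a2.1} {a4.1}

Connectivity passes through glued beta-boundaries; trace each wire chain.
after alpha, the pattern on (a3, a1) reads {out.1, out.2, a1.2, a3.1} {a1.1, a3.2} (out.j = its outer ports)
after beta, the pattern on (a3, a1, a4, a2) reads {out.1} {out.2, a1.2, a2.2, a3.1, a4.2} {a1.1, a3.2} {a2.1} {a4.1} (out.j = its outer ports)


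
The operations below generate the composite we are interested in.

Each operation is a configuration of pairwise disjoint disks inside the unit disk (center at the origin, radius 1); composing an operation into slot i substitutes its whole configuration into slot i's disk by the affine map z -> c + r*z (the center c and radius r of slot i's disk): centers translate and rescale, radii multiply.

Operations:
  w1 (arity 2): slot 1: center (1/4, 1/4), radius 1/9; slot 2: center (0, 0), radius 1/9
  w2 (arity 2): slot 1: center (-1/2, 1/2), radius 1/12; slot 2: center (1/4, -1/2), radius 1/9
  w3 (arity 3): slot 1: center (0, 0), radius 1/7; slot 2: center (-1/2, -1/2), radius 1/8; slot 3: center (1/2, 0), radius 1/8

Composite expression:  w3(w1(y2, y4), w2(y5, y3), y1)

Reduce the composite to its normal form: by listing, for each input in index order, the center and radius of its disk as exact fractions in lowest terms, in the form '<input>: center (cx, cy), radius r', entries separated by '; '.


Nesting under w3 composes maps z -> c + r*z down each y-path.
for y2, the 2-step affine chain lands on center (1/28, 1/28), radius 1/63
for y4, the 2-step affine chain lands on center (0, 0), radius 1/63
for y5, the 2-step affine chain lands on center (-9/16, -7/16), radius 1/96
for y3, the 2-step affine chain lands on center (-15/32, -9/16), radius 1/72
for y1, the 1-step affine chain lands on center (1/2, 0), radius 1/8

y1: center (1/2, 0), radius 1/8; y2: center (1/28, 1/28), radius 1/63; y3: center (-15/32, -9/16), radius 1/72; y4: center (0, 0), radius 1/63; y5: center (-9/16, -7/16), radius 1/96


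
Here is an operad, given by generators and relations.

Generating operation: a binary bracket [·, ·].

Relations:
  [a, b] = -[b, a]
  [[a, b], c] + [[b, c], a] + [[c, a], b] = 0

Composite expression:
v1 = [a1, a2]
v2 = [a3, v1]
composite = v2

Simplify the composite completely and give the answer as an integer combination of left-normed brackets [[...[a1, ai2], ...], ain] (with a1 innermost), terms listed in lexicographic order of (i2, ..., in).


Skip Jacobi rewriting: expand, keep a1-initial words, read off terms.
Composite bracket: [a3, [a1, a2]]
Applying ab - ba throughout gives 4 signed words (2^2 = 4).
Collect the words opening with a1:
  the word a1a2a3 carries sign -1 and contributes -[[a1, a2], a3]

-[[a1, a2], a3]


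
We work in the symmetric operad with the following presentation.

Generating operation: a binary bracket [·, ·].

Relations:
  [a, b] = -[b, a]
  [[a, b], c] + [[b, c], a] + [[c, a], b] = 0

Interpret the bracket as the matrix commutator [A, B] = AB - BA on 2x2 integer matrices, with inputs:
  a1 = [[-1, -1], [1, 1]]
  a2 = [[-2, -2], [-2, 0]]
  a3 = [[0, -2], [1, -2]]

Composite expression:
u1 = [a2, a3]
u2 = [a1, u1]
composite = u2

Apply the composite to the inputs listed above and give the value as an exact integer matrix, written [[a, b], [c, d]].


[a2, a3] = [[-6, 8], [-2, 6]]
[a1, [a2, a3]] = [[-6, -28], [-16, 6]]

[[-6, -28], [-16, 6]]


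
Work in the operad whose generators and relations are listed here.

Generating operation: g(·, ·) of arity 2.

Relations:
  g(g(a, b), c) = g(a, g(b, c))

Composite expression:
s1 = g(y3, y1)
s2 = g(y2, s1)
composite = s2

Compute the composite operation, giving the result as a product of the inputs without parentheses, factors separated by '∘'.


y2 ∘ y3 ∘ y1


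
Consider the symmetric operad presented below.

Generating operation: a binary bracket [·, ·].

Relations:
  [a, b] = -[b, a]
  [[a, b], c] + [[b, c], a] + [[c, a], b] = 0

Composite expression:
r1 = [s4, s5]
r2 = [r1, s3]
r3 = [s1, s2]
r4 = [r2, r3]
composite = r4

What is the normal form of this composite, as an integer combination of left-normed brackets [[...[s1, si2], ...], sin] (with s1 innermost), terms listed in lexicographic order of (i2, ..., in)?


[[[[s1, s2], s3], s4], s5] - [[[[s1, s2], s3], s5], s4] - [[[[s1, s2], s4], s5], s3] + [[[[s1, s2], s5], s4], s3]


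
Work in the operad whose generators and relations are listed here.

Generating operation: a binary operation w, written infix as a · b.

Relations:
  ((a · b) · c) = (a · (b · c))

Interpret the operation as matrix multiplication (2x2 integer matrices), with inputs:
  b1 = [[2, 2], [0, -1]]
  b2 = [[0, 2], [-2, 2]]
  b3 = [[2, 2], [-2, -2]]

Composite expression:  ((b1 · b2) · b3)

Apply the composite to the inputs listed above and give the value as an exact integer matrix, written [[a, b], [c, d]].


[[-24, -24], [8, 8]]

(b1 · b2) = [[-4, 8], [2, -2]]
((b1 · b2) · b3) = [[-24, -24], [8, 8]]


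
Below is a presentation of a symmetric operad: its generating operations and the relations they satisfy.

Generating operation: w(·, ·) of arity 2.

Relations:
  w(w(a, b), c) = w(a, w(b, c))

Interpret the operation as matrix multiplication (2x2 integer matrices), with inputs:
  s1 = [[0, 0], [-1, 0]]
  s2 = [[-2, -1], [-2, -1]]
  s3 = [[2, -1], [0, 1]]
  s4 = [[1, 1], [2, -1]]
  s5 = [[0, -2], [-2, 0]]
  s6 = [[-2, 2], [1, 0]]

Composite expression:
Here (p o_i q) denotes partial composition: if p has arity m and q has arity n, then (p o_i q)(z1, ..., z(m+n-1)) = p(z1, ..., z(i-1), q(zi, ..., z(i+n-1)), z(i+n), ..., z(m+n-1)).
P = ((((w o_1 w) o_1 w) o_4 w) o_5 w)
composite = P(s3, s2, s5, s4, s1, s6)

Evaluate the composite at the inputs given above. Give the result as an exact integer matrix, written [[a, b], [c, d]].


w(s3, s2) = [[-2, -1], [-2, -1]]
w(w(s3, s2), s5) = [[2, 4], [2, 4]]
w(s1, s6) = [[0, 0], [2, -2]]
w(s4, w(s1, s6)) = [[2, -2], [-2, 2]]
w(w(w(s3, s2), s5), w(s4, w(s1, s6))) = [[-4, 4], [-4, 4]]

[[-4, 4], [-4, 4]]


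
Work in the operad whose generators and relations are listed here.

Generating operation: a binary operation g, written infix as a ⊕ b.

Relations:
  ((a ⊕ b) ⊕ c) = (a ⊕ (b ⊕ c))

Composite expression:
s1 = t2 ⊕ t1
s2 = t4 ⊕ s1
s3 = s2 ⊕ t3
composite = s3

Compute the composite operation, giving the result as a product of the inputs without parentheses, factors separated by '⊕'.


Key point: g is associative — brackets drop, the t-order remains.
(t2 ⊕ t1) unparenthesizes to t2 ⊕ t1
(t4 ⊕ (t2 ⊕ t1)) unparenthesizes to t4 ⊕ t2 ⊕ t1
((t4 ⊕ (t2 ⊕ t1)) ⊕ t3) unparenthesizes to t4 ⊕ t2 ⊕ t1 ⊕ t3

t4 ⊕ t2 ⊕ t1 ⊕ t3


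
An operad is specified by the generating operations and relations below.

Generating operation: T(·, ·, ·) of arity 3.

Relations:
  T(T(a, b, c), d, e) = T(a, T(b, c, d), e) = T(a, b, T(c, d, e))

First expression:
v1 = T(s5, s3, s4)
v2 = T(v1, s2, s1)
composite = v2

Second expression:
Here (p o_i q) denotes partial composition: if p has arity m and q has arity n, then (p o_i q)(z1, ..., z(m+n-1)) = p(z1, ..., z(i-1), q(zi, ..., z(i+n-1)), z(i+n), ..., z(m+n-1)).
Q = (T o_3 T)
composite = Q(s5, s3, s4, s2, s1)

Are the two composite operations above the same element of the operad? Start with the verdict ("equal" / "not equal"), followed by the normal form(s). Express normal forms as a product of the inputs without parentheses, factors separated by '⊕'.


equal; both compose to s5 ⊕ s3 ⊕ s4 ⊕ s2 ⊕ s1

In normal form, the first expression is s5 ⊕ s3 ⊕ s4 ⊕ s2 ⊕ s1
In normal form, the second expression is s5 ⊕ s3 ⊕ s4 ⊕ s2 ⊕ s1
The normal forms match — equal.


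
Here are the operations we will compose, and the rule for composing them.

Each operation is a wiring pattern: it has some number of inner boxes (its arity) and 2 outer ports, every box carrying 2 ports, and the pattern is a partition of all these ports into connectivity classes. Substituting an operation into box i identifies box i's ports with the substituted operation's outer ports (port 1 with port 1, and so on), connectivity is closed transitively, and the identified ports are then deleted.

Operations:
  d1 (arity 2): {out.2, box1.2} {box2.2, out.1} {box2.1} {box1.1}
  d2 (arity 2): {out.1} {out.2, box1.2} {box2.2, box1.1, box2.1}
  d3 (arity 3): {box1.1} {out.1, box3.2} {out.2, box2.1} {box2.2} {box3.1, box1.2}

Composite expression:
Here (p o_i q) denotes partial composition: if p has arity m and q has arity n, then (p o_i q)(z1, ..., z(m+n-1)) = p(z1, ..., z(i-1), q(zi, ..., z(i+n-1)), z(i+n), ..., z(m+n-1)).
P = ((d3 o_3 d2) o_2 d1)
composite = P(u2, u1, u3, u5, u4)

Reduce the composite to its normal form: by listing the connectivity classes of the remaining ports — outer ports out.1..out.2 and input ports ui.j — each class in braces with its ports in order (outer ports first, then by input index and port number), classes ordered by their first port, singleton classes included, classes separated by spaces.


{out.1, u5.2} {out.2, u3.2} {u1.1} {u1.2} {u2.1} {u2.2} {u3.1} {u4.1, u4.2, u5.1}

Treat the ports identified at d3 as solder joints: merge, then drop.
composing d1 on (u1, u3), with out.j its own outer ports: {out.1, u3.2} {out.2, u1.2} {u1.1} {u3.1}
composing d2 on (u5, u4), with out.j its own outer ports: {out.1} {out.2, u5.2} {u4.1, u4.2, u5.1}
composing d3 on (u2, u1, u3, u5, u4), with out.j its own outer ports: {out.1, u5.2} {out.2, u3.2} {u1.1} {u1.2} {u2.1} {u2.2} {u3.1} {u4.1, u4.2, u5.1}


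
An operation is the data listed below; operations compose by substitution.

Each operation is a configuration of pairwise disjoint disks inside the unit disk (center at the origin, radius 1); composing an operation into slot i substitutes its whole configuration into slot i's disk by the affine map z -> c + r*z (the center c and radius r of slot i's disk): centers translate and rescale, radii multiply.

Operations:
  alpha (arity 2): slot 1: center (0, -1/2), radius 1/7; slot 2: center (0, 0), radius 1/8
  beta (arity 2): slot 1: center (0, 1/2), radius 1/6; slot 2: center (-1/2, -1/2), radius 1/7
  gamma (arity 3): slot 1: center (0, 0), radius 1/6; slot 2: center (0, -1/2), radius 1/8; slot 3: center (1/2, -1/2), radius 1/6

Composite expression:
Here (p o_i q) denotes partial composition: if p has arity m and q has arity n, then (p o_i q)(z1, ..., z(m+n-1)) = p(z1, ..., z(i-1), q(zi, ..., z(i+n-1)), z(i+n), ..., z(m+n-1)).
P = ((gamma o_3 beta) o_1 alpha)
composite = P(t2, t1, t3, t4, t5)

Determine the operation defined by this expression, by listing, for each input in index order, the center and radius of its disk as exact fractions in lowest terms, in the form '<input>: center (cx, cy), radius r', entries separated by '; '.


t1: center (0, 0), radius 1/48; t2: center (0, -1/12), radius 1/42; t3: center (0, -1/2), radius 1/8; t4: center (1/2, -5/12), radius 1/36; t5: center (5/12, -7/12), radius 1/42


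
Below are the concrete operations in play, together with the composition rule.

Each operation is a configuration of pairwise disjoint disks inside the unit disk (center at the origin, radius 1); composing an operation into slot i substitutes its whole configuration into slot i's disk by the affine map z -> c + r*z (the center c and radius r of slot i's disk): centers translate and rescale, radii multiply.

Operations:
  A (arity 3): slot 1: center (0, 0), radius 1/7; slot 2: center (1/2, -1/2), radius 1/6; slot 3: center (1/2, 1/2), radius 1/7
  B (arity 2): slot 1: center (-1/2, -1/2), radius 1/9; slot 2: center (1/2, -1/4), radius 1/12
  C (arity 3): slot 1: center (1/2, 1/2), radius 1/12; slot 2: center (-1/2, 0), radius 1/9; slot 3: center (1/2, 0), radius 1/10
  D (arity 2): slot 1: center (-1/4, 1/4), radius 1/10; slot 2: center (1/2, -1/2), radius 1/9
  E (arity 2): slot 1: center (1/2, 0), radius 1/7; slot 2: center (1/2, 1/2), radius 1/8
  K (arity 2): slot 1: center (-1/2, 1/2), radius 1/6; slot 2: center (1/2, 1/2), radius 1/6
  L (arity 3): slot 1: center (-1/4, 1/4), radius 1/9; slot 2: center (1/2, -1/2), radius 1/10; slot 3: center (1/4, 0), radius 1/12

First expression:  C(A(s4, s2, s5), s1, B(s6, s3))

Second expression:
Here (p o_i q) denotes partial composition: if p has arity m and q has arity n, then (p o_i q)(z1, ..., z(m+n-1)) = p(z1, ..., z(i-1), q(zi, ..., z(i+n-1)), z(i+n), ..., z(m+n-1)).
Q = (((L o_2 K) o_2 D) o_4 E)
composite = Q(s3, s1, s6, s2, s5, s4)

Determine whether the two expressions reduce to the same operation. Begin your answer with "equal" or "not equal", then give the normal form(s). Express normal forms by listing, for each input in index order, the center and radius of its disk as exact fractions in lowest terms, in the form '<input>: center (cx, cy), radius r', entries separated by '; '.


not equal; first: s1: center (-1/2, 0), radius 1/9; s2: center (13/24, 11/24), radius 1/72; s3: center (11/20, -1/40), radius 1/120; s4: center (1/2, 1/2), radius 1/84; s5: center (13/24, 13/24), radius 1/84; s6: center (9/20, -1/20), radius 1/90; second: s1: center (107/240, -107/240), radius 1/600; s2: center (67/120, -9/20), radius 1/420; s3: center (-1/4, 1/4), radius 1/9; s4: center (1/4, 0), radius 1/12; s5: center (67/120, -53/120), radius 1/480; s6: center (11/24, -11/24), radius 1/540


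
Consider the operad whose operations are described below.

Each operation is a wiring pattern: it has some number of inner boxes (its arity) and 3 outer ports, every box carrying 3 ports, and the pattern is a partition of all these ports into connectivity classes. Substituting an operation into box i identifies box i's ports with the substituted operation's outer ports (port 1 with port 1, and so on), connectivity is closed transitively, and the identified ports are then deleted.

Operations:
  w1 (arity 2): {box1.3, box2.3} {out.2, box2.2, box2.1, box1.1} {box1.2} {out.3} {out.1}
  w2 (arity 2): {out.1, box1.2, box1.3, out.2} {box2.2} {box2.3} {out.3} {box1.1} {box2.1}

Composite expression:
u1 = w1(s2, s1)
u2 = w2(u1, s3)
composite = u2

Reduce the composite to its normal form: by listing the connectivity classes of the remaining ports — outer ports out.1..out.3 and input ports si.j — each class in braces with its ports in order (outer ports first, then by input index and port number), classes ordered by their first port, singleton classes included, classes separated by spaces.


{out.1, out.2, s1.1, s1.2, s2.1} {out.3} {s1.3, s2.3} {s2.2} {s3.1} {s3.2} {s3.3}

Reachability decides: close wires over w2-identified ports.
the subtree at w1 composes to {out.1} {out.2, s1.1, s1.2, s2.1} {out.3} {s1.3, s2.3} {s2.2} on (s2, s1); out.j = own outer ports
the subtree at w2 composes to {out.1, out.2, s1.1, s1.2, s2.1} {out.3} {s1.3, s2.3} {s2.2} {s3.1} {s3.2} {s3.3} on (s2, s1, s3); out.j = own outer ports


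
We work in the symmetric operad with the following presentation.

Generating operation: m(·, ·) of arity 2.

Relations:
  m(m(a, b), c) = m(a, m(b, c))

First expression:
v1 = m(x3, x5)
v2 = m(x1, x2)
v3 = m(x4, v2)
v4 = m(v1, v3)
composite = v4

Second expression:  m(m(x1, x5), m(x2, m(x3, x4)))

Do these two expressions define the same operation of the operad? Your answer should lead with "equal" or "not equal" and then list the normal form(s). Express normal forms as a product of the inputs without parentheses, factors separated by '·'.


not equal; the first gives x3 · x5 · x4 · x1 · x2 and the second x1 · x5 · x2 · x3 · x4

The first expression, normalized: x3 · x5 · x4 · x1 · x2
The second expression, normalized: x1 · x5 · x2 · x3 · x4
They disagree, so not equal.


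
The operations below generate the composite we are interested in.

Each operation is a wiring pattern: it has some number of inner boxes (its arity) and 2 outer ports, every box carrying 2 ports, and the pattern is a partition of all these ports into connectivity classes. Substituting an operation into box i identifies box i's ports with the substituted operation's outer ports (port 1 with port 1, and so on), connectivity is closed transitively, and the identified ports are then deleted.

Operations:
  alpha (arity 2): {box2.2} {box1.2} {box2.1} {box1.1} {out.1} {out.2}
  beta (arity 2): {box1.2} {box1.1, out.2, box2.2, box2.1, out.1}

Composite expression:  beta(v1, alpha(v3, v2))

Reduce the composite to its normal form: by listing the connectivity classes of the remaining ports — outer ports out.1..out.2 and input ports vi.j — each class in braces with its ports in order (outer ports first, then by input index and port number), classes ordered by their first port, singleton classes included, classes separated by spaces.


After gluing at beta, chains via deleted ports link the v-ports.
alpha over (v3, v2) gives {out.1} {out.2} {v2.1} {v2.2} {v3.1} {v3.2}, out.j being that stage's outer ports
beta over (v1, v3, v2) gives {out.1, out.2, v1.1} {v1.2} {v2.1} {v2.2} {v3.1} {v3.2}, out.j being that stage's outer ports

{out.1, out.2, v1.1} {v1.2} {v2.1} {v2.2} {v3.1} {v3.2}


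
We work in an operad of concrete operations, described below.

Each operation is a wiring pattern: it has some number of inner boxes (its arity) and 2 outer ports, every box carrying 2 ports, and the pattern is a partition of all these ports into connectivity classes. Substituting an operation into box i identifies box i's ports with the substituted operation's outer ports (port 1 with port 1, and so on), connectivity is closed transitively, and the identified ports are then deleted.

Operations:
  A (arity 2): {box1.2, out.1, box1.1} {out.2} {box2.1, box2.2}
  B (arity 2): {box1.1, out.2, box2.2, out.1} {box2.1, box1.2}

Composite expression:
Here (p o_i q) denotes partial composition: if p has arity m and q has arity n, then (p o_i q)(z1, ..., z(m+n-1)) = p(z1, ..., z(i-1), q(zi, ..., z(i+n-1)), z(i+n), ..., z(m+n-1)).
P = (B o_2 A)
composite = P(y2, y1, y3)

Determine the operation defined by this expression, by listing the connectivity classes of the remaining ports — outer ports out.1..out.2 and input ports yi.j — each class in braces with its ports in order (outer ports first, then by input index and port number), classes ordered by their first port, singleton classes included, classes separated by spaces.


After gluing at B, chains via deleted ports link the y-ports.
composing A on (y1, y3), with out.j its own outer ports: {out.1, y1.1, y1.2} {out.2} {y3.1, y3.2}
composing B on (y2, y1, y3), with out.j its own outer ports: {out.1, out.2, y2.1} {y1.1, y1.2, y2.2} {y3.1, y3.2}

{out.1, out.2, y2.1} {y1.1, y1.2, y2.2} {y3.1, y3.2}


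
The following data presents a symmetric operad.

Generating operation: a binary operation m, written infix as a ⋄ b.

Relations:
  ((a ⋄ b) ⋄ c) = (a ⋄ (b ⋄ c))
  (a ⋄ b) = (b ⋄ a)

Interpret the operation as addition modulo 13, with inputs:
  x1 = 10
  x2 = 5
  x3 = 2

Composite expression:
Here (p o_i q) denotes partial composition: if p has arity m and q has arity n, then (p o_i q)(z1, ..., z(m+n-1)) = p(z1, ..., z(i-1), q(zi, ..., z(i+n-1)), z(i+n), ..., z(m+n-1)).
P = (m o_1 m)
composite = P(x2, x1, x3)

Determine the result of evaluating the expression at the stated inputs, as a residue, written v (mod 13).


4 (mod 13)

(x2 ⋄ x1) = 2
((x2 ⋄ x1) ⋄ x3) = 4


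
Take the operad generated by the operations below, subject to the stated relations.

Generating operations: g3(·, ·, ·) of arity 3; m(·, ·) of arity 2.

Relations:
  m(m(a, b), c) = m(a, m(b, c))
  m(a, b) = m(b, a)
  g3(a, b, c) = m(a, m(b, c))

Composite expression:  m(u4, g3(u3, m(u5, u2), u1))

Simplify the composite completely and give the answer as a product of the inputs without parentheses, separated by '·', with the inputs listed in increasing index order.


u1 · u2 · u3 · u4 · u5

Both nesting and order wash out for m; what remains is which u's occur.
m(u5, u2) collapses to u5 · u2
g3(u3, m(u5, u2), u1) collapses to u3 · u5 · u2 · u1
m(u4, g3(u3, m(u5, u2), u1)) collapses to u4 · u3 · u5 · u2 · u1
reordering the factors by index: u1 · u2 · u3 · u4 · u5


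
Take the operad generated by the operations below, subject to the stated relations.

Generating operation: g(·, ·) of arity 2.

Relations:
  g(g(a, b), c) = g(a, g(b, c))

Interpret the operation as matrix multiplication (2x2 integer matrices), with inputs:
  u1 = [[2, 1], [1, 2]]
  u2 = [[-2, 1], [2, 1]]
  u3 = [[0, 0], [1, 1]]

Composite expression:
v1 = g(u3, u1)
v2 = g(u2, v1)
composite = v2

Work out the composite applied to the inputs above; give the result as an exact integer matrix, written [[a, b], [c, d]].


[[3, 3], [3, 3]]

g(u3, u1) = [[0, 0], [3, 3]]
g(u2, g(u3, u1)) = [[3, 3], [3, 3]]


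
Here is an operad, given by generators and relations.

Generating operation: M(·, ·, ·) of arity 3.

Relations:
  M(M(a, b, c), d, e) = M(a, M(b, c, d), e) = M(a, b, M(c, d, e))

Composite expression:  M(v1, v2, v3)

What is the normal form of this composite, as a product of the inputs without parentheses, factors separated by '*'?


Under associativity of M, the answer is the v's in reading order.
M(v1, v2, v3) spells out as v1 * v2 * v3

v1 * v2 * v3


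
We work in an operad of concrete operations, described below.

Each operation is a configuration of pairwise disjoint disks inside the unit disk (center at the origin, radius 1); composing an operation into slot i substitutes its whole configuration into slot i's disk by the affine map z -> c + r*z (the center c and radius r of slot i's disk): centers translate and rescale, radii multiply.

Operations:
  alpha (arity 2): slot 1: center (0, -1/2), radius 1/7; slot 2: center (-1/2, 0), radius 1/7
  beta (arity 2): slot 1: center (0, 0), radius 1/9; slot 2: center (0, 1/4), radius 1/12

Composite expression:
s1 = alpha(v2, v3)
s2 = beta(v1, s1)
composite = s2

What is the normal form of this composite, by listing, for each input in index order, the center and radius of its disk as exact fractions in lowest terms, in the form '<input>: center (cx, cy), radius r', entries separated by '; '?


v1: center (0, 0), radius 1/9; v2: center (0, 5/24), radius 1/84; v3: center (-1/24, 1/4), radius 1/84

Below beta, radii multiply path by path; the v-disk centers shift.
tracing v1 down its 1-map path: center (0, 0), radius 1/9
tracing v2 down its 2-map path: center (0, 5/24), radius 1/84
tracing v3 down its 2-map path: center (-1/24, 1/4), radius 1/84


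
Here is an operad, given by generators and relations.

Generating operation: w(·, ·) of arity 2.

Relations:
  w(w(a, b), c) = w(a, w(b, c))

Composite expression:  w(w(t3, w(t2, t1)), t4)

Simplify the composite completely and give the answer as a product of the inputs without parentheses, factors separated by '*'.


Every regrouping of w is equal, so read the t-inputs in written order.
w(t2, t1) reduces to t2 * t1
w(t3, w(t2, t1)) reduces to t3 * t2 * t1
w(w(t3, w(t2, t1)), t4) reduces to t3 * t2 * t1 * t4

t3 * t2 * t1 * t4


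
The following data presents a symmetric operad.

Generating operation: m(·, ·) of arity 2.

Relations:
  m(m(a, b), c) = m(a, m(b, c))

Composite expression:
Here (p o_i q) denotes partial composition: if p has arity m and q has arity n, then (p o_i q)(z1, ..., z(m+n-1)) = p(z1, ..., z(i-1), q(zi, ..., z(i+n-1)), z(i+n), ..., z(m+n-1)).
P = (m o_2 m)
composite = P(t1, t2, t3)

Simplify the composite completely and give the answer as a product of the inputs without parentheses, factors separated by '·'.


t1 · t2 · t3

All parenthesizations of m agree; list the t-inputs left to right.
m(t2, t3) collapses to t2 · t3
m(t1, m(t2, t3)) collapses to t1 · t2 · t3


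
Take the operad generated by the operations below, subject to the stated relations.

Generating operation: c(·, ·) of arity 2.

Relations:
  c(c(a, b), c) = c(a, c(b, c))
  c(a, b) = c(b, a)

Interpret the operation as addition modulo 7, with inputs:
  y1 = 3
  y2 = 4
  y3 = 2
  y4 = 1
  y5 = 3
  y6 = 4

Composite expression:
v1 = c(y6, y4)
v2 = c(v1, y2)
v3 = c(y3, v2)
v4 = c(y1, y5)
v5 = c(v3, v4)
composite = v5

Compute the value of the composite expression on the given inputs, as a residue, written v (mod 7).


c(y6, y4) = 5
c(c(y6, y4), y2) = 2
c(y3, c(c(y6, y4), y2)) = 4
c(y1, y5) = 6
c(c(y3, c(c(y6, y4), y2)), c(y1, y5)) = 3

3 (mod 7)


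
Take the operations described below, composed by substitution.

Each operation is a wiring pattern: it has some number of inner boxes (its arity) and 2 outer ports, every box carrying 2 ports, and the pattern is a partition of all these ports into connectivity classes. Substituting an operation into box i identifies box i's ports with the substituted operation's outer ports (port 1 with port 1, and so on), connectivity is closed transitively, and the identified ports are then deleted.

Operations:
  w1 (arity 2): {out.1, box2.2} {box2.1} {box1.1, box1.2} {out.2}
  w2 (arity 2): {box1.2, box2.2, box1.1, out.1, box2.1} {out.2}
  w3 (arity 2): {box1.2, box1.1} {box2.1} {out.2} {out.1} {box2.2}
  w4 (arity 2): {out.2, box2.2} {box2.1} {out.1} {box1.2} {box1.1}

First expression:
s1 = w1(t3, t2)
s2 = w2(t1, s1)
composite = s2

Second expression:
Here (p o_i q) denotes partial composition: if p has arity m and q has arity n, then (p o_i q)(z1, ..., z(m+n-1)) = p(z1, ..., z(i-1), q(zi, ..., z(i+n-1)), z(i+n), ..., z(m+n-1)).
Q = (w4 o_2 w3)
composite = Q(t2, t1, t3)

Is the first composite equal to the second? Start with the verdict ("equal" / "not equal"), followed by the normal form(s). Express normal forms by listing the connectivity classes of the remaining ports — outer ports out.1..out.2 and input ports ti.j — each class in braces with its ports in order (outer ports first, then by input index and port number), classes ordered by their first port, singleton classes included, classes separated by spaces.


not equal; first: {out.1, t1.1, t1.2, t2.2} {out.2} {t2.1} {t3.1, t3.2}; second: {out.1} {out.2} {t1.1, t1.2} {t2.1} {t2.2} {t3.1} {t3.2}

The first expression reduces to {out.1, t1.1, t1.2, t2.2} {out.2} {t2.1} {t3.1, t3.2}
The second expression reduces to {out.1} {out.2} {t1.1, t1.2} {t2.1} {t2.2} {t3.1} {t3.2}
They disagree, so not equal.
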